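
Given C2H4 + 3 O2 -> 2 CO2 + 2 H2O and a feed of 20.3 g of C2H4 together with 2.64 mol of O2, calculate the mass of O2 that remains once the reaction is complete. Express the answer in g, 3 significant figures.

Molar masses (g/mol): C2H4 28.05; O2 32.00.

15.0 g

n(C2H4) = 20.30 / 28.05 = 0.7237 mol
n(O2) = 2.640 mol
n/ν → C2H4: 0.7237, O2: 0.8800; C2H4 is limiting.
O2 consumed = (3/1) × 0.7237 = 2.171 mol
O2 remaining = 2.640 − 2.171 = 0.4690 mol
mass = 0.4690 × 32.00 = 15.01 g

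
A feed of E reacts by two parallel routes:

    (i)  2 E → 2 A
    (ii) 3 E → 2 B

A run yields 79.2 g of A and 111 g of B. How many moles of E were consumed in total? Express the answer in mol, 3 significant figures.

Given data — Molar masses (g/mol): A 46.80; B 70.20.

n(A) = 79.2 / 46.80 = 1.692 mol
n(B) = 111 / 70.20 = 1.581 mol
n(E) via (i) = (2/2)×1.692 = 1.692 mol
n(E) via (ii) = (3/2)×1.581 = 2.372 mol
total n(E) = 1.692 + 2.372 = 4.064 mol

4.06 mol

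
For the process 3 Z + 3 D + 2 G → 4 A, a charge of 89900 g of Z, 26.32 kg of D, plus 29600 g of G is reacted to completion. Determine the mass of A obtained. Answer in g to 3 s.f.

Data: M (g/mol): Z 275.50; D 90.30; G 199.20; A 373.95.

111000 g

n(Z) = 89900 / 275.50 = 326.3 mol
n(D) = 26.32×1000 / 90.30 = 291.5 mol
n(G) = 29600 / 199.20 = 148.6 mol
n/ν for Z = 326.3/3 = 108.8
n/ν for D = 291.5/3 = 97.17
n/ν for G = 148.6/2 = 74.30
Smallest n/ν is G → limiting reagent.
n(A) = (4/2) × 148.6 = 297.2 mol
mass = 297.2 × 373.95 = 111100 g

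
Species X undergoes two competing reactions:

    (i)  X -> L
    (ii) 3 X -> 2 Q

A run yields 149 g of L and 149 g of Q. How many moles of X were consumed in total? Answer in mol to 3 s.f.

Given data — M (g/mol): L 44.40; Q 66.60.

6.71 mol

n(L) = 149 / 44.40 = 3.356 mol
n(Q) = 149 / 66.60 = 2.237 mol
n(X) via (i) = (1/1)×3.356 = 3.356 mol
n(X) via (ii) = (3/2)×2.237 = 3.356 mol
total n(X) = 3.356 + 3.356 = 6.712 mol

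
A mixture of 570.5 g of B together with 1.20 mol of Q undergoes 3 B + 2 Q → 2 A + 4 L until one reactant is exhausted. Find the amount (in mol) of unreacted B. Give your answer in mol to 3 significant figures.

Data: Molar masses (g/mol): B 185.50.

n(B) = 570.5 / 185.50 = 3.075 mol
n(Q) = 1.200 mol
n/ν for B = 3.075/3 = 1.025
n/ν for Q = 1.200/2 = 0.6000
Smallest n/ν is Q → limiting reagent.
B consumed = (3/2) × 1.200 = 1.800 mol
B remaining = 3.075 − 1.800 = 1.275 mol

1.28 mol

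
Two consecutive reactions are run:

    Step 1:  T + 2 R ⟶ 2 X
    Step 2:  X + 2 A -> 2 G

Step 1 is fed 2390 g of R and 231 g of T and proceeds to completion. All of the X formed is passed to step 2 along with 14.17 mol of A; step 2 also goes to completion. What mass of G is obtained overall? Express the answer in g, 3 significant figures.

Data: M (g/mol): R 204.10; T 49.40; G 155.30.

Step 1:
n(R) = 2390 / 204.10 = 11.71 mol
n(T) = 231.0 / 49.40 = 4.676 mol
n/ν for R = 11.71/2 = 5.855
n/ν for T = 4.676/1 = 4.676
Smallest n/ν is T → limiting reagent.
n(X) produced = (2/1) × 4.676 = 9.352 mol
Step 2:
n(X) available = 9.352 mol
n(A) = 14.17 mol
n/ν for X = 9.352/1 = 9.352
n/ν for A = 14.17/2 = 7.085
Smallest n/ν is A → limiting reagent.
n(G) = (2/2) × 14.17 = 14.17 mol
mass = 14.17 × 155.30 = 2201 g

2200 g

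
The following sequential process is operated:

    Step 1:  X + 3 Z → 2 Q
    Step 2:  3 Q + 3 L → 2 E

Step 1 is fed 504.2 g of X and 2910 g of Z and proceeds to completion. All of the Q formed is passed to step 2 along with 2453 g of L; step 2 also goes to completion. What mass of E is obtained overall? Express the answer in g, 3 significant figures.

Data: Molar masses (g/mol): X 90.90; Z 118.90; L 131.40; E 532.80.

3940 g

Step 1:
n(X) = 504.2 / 90.90 = 5.547 mol
n(Z) = 2910 / 118.90 = 24.47 mol
n/ν for X = 5.547/1 = 5.547
n/ν for Z = 24.47/3 = 8.157
Smallest n/ν is X → limiting reagent.
n(Q) produced = (2/1) × 5.547 = 11.09 mol
Step 2:
n(Q) available = 11.09 mol
n(L) = 2453 / 131.40 = 18.67 mol
n/ν for Q = 11.09/3 = 3.697
n/ν for L = 18.67/3 = 6.223
Smallest n/ν is Q → limiting reagent.
n(E) = (2/3) × 11.09 = 7.393 mol
mass = 7.393 × 532.80 = 3939 g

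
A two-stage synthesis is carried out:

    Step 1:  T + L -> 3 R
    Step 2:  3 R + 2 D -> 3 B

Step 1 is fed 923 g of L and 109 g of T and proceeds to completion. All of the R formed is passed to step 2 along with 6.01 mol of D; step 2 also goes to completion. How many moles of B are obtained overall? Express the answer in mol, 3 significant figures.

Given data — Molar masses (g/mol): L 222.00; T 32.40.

Step 1:
n(L) = 923.0 / 222.00 = 4.158 mol
n(T) = 109.0 / 32.40 = 3.364 mol
n/ν for L = 4.158/1 = 4.158
n/ν for T = 3.364/1 = 3.364
Smallest n/ν is T → limiting reagent.
n(R) produced = (3/1) × 3.364 = 10.09 mol
Step 2:
n(R) available = 10.09 mol
n(D) = 6.010 mol
n/ν for R = 10.09/3 = 3.363
n/ν for D = 6.010/2 = 3.005
Smallest n/ν is D → limiting reagent.
n(B) = (3/2) × 6.010 = 9.015 mol

9.02 mol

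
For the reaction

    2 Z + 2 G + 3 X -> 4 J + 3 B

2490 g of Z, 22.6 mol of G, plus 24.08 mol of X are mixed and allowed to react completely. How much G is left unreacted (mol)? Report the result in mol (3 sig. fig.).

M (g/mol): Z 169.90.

n(Z) = 2490 / 169.90 = 14.66 mol
n(G) = 22.60 mol
n(X) = 24.08 mol
n/ν for Z = 14.66/2 = 7.330
n/ν for G = 22.60/2 = 11.30
n/ν for X = 24.08/3 = 8.027
Smallest n/ν is Z → limiting reagent.
G consumed = (2/2) × 14.66 = 14.66 mol
G remaining = 22.60 − 14.66 = 7.940 mol

7.94 mol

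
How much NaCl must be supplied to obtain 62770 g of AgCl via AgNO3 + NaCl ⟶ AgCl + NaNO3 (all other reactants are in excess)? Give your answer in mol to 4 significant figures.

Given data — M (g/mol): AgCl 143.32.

n(AgCl) = 62770 / 143.32 = 438.0 mol
n(NaCl) = (1/1) × 438.0 = 438.0 mol

438.0 mol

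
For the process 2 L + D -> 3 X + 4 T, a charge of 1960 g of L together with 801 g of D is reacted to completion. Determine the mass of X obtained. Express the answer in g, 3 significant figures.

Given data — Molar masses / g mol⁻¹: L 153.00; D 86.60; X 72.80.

1400 g

n(L) = 1960 / 153.00 = 12.81 mol
n(D) = 801.0 / 86.60 = 9.249 mol
n/ν for L = 12.81/2 = 6.405
n/ν for D = 9.249/1 = 9.249
Smallest n/ν is L → limiting reagent.
n(X) = (3/2) × 12.81 = 19.22 mol
mass = 19.22 × 72.80 = 1399 g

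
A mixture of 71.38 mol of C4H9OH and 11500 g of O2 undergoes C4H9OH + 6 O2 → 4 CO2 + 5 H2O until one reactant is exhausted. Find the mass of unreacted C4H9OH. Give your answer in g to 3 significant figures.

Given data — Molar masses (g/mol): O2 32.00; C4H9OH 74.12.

n(C4H9OH) = 71.38 mol
n(O2) = 11500 / 32.00 = 359.4 mol
n/ν for C4H9OH = 71.38/1 = 71.38
n/ν for O2 = 359.4/6 = 59.90
Smallest n/ν is O2 → limiting reagent.
C4H9OH consumed = (1/6) × 359.4 = 59.90 mol
C4H9OH remaining = 71.38 − 59.90 = 11.48 mol
mass = 11.48 × 74.12 = 850.9 g

851 g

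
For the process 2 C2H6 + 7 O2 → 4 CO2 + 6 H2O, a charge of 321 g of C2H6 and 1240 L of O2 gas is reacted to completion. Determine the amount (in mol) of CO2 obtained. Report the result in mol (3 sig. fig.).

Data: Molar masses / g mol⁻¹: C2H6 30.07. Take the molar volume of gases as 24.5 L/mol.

21.4 mol

n(C2H6) = 321.0 / 30.07 = 10.68 mol
n(O2) = 1240 / 24.5 = 50.61 mol
n/ν → C2H6: 5.340, O2: 7.230; C2H6 is limiting.
n(CO2) = (4/2) × 10.68 = 21.36 mol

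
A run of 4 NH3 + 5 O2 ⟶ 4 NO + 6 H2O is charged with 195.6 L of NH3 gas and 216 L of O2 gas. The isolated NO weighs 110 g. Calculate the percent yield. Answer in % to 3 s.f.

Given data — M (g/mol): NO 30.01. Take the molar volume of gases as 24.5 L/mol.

52.0 %

n(NH3) = 195.6 / 24.5 = 7.984 mol
n(O2) = 216.0 / 24.5 = 8.816 mol
n/ν → NH3: 1.996, O2: 1.763; O2 is limiting.
theoretical n(NO) = (4/5) × 8.816 = 7.053 mol → 211.7 g
% yield = 110 / 211.7 × 100 = 51.96 %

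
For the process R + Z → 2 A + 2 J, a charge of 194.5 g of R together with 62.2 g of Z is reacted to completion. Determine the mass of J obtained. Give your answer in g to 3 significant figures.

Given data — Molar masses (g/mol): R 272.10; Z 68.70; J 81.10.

n(R) = 194.5 / 272.10 = 0.7148 mol
n(Z) = 62.20 / 68.70 = 0.9054 mol
n/ν for R = 0.7148/1 = 0.7148
n/ν for Z = 0.9054/1 = 0.9054
Smallest n/ν is R → limiting reagent.
n(J) = (2/1) × 0.7148 = 1.430 mol
mass = 1.430 × 81.10 = 116.0 g

116 g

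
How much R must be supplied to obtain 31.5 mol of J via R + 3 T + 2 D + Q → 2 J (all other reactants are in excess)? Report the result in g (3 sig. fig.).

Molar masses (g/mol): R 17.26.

272 g

n(J) = 31.50 mol
n(R) = (1/2) × 31.50 = 15.75 mol
mass = 15.75 × 17.26 = 271.8 g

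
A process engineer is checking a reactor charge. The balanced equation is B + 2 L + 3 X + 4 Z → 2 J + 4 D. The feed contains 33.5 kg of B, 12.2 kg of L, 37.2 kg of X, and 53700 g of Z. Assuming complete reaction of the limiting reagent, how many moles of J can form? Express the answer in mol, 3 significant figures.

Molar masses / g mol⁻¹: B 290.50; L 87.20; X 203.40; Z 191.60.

n(B) = 33.50×1000 / 290.50 = 115.3 mol
n(L) = 12.20×1000 / 87.20 = 139.9 mol
n(X) = 37.20×1000 / 203.40 = 182.9 mol
n(Z) = 53700 / 191.60 = 280.3 mol
n/ν → B: 115.3, L: 69.95, X: 60.97, Z: 70.08; X is limiting.
n(J) = (2/3) × 182.9 = 121.9 mol

122 mol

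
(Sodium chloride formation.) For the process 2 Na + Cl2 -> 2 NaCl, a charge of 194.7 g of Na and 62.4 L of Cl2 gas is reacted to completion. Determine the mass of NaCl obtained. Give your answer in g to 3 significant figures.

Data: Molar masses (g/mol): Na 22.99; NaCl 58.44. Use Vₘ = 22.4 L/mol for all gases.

326 g

n(Na) = 194.7 / 22.99 = 8.469 mol
n(Cl2) = 62.40 / 22.4 = 2.786 mol
n/ν for Na = 8.469/2 = 4.235
n/ν for Cl2 = 2.786/1 = 2.786
Smallest n/ν is Cl2 → limiting reagent.
n(NaCl) = (2/1) × 2.786 = 5.572 mol
mass = 5.572 × 58.44 = 325.6 g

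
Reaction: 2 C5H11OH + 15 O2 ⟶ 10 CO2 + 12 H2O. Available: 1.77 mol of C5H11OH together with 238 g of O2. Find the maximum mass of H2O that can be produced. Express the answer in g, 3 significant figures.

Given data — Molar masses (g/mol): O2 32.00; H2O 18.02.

n(C5H11OH) = 1.770 mol
n(O2) = 238.0 / 32.00 = 7.438 mol
n/ν for C5H11OH = 1.770/2 = 0.8850
n/ν for O2 = 7.438/15 = 0.4959
Smallest n/ν is O2 → limiting reagent.
n(H2O) = (12/15) × 7.438 = 5.950 mol
mass = 5.950 × 18.02 = 107.2 g

107 g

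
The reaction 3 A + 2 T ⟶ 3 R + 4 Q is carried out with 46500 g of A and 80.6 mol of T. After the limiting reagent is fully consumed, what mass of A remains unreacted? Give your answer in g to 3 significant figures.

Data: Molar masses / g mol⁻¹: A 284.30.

n(A) = 46500 / 284.30 = 163.6 mol
n(T) = 80.60 mol
n/ν → A: 54.53, T: 40.30; T is limiting.
A consumed = (3/2) × 80.60 = 120.9 mol
A remaining = 163.6 − 120.9 = 42.70 mol
mass = 42.70 × 284.30 = 12140 g

12100 g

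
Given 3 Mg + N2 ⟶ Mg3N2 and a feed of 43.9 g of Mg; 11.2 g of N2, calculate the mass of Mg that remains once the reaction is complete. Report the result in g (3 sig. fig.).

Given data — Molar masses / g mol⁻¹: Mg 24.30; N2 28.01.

14.8 g

n(Mg) = 43.90 / 24.30 = 1.807 mol
n(N2) = 11.20 / 28.01 = 0.3999 mol
n/ν → Mg: 0.6023, N2: 0.3999; N2 is limiting.
Mg consumed = (3/1) × 0.3999 = 1.200 mol
Mg remaining = 1.807 − 1.200 = 0.6070 mol
mass = 0.6070 × 24.30 = 14.75 g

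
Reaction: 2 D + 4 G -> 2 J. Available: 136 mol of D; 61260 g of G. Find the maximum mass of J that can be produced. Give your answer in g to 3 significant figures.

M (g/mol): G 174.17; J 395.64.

53800 g

n(D) = 136.0 mol
n(G) = 61260 / 174.17 = 351.7 mol
n/ν for D = 136.0/2 = 68.00
n/ν for G = 351.7/4 = 87.93
Smallest n/ν is D → limiting reagent.
n(J) = (2/2) × 136.0 = 136.0 mol
mass = 136.0 × 395.64 = 53810 g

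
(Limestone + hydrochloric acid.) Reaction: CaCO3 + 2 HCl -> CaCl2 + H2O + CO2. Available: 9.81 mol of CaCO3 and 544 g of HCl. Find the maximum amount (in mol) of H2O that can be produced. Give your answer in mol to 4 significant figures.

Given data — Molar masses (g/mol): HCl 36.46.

n(CaCO3) = 9.810 mol
n(HCl) = 544.0 / 36.46 = 14.92 mol
n/ν → CaCO3: 9.810, HCl: 7.460; HCl is limiting.
n(H2O) = (1/2) × 14.92 = 7.460 mol

7.460 mol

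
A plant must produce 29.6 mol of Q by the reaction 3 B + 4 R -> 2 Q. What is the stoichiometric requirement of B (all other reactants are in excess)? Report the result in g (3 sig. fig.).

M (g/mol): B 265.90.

11800 g

n(Q) = 29.60 mol
n(B) = (3/2) × 29.60 = 44.40 mol
mass = 44.40 × 265.90 = 11810 g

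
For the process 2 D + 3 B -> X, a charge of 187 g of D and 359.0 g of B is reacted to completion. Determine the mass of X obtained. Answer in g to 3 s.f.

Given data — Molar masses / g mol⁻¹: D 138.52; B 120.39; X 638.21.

431 g

n(D) = 187.0 / 138.52 = 1.350 mol
n(B) = 359.0 / 120.39 = 2.982 mol
n/ν for D = 1.350/2 = 0.6750
n/ν for B = 2.982/3 = 0.9940
Smallest n/ν is D → limiting reagent.
n(X) = (1/2) × 1.350 = 0.6750 mol
mass = 0.6750 × 638.21 = 430.8 g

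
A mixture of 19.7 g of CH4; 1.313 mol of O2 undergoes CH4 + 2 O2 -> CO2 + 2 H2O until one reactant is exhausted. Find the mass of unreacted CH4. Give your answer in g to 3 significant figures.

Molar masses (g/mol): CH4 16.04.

n(CH4) = 19.70 / 16.04 = 1.228 mol
n(O2) = 1.313 mol
n/ν → CH4: 1.228, O2: 0.6565; O2 is limiting.
CH4 consumed = (1/2) × 1.313 = 0.6565 mol
CH4 remaining = 1.228 − 0.6565 = 0.5715 mol
mass = 0.5715 × 16.04 = 9.167 g

9.17 g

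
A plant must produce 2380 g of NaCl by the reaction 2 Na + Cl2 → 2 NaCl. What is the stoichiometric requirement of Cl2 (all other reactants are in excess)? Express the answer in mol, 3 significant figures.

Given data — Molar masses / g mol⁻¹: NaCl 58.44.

n(NaCl) = 2380 / 58.44 = 40.73 mol
n(Cl2) = (1/2) × 40.73 = 20.37 mol

20.4 mol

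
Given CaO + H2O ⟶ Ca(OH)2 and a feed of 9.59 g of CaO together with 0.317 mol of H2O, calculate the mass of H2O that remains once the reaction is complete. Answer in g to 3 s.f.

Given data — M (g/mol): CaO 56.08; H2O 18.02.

n(CaO) = 9.590 / 56.08 = 0.1710 mol
n(H2O) = 0.3170 mol
n/ν for CaO = 0.1710/1 = 0.1710
n/ν for H2O = 0.3170/1 = 0.3170
Smallest n/ν is CaO → limiting reagent.
H2O consumed = (1/1) × 0.1710 = 0.1710 mol
H2O remaining = 0.3170 − 0.1710 = 0.1460 mol
mass = 0.1460 × 18.02 = 2.631 g

2.63 g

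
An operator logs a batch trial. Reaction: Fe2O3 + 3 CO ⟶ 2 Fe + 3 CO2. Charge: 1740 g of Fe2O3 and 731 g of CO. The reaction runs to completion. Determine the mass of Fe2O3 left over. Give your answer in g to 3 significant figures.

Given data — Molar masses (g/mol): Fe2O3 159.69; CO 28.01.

351 g

n(Fe2O3) = 1740 / 159.69 = 10.90 mol
n(CO) = 731.0 / 28.01 = 26.10 mol
n/ν for Fe2O3 = 10.90/1 = 10.90
n/ν for CO = 26.10/3 = 8.700
Smallest n/ν is CO → limiting reagent.
Fe2O3 consumed = (1/3) × 26.10 = 8.700 mol
Fe2O3 remaining = 10.90 − 8.700 = 2.200 mol
mass = 2.200 × 159.69 = 351.3 g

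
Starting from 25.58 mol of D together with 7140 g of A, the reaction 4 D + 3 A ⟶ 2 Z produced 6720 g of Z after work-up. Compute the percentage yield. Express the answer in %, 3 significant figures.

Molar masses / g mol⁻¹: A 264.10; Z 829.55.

n(D) = 25.58 mol
n(A) = 7140 / 264.10 = 27.04 mol
n/ν → D: 6.395, A: 9.013; D is limiting.
theoretical n(Z) = (2/4) × 25.58 = 12.79 mol → 10610 g
% yield = 6720 / 10610 × 100 = 63.34 %

63.3 %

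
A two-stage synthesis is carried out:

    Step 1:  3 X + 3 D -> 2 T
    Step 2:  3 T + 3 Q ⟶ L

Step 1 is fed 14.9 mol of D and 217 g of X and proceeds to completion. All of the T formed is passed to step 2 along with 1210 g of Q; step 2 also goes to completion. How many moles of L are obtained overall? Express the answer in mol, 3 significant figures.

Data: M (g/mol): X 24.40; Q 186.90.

1.98 mol

Step 1:
n(D) = 14.90 mol
n(X) = 217.0 / 24.40 = 8.893 mol
n/ν → D: 4.967, X: 2.964; X is limiting.
n(T) produced = (2/3) × 8.893 = 5.929 mol
Step 2:
n(T) available = 5.929 mol
n(Q) = 1210 / 186.90 = 6.474 mol
n/ν → T: 1.976, Q: 2.158; T is limiting.
n(L) = (1/3) × 5.929 = 1.976 mol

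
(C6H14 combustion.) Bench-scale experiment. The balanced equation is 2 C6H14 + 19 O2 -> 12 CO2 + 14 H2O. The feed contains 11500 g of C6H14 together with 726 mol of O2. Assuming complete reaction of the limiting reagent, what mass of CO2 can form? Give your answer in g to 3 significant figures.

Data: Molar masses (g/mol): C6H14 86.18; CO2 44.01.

20200 g

n(C6H14) = 11500 / 86.18 = 133.4 mol
n(O2) = 726.0 mol
n/ν → C6H14: 66.70, O2: 38.21; O2 is limiting.
n(CO2) = (12/19) × 726.0 = 458.5 mol
mass = 458.5 × 44.01 = 20180 g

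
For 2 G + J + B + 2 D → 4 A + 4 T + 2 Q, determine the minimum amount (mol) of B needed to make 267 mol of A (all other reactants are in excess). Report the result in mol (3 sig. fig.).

66.8 mol

n(A) = 267.0 mol
n(B) = (1/4) × 267.0 = 66.75 mol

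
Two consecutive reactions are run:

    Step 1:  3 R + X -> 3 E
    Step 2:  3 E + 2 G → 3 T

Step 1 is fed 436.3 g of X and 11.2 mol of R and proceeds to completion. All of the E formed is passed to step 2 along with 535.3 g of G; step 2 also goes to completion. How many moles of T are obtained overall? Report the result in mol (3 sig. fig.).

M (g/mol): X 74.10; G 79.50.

Step 1:
n(X) = 436.3 / 74.10 = 5.888 mol
n(R) = 11.20 mol
n/ν for X = 5.888/1 = 5.888
n/ν for R = 11.20/3 = 3.733
Smallest n/ν is R → limiting reagent.
n(E) produced = (3/3) × 11.20 = 11.20 mol
Step 2:
n(E) available = 11.20 mol
n(G) = 535.3 / 79.50 = 6.733 mol
n/ν for E = 11.20/3 = 3.733
n/ν for G = 6.733/2 = 3.367
Smallest n/ν is G → limiting reagent.
n(T) = (3/2) × 6.733 = 10.10 mol

10.1 mol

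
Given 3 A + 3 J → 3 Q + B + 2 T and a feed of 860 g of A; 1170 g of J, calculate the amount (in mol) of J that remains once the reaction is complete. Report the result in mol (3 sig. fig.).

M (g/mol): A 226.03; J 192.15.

2.28 mol

n(A) = 860.0 / 226.03 = 3.805 mol
n(J) = 1170 / 192.15 = 6.089 mol
n/ν → A: 1.268, J: 2.030; A is limiting.
J consumed = (3/3) × 3.805 = 3.805 mol
J remaining = 6.089 − 3.805 = 2.284 mol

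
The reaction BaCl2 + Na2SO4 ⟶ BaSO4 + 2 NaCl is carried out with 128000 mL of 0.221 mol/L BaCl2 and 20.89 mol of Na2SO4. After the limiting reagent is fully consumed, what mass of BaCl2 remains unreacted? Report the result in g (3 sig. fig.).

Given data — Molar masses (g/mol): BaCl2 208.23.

n(BaCl2) = 0.221 × 128000/1000 = 28.29 mol
n(Na2SO4) = 20.89 mol
n/ν for BaCl2 = 28.29/1 = 28.29
n/ν for Na2SO4 = 20.89/1 = 20.89
Smallest n/ν is Na2SO4 → limiting reagent.
BaCl2 consumed = (1/1) × 20.89 = 20.89 mol
BaCl2 remaining = 28.29 − 20.89 = 7.400 mol
mass = 7.400 × 208.23 = 1541 g

1540 g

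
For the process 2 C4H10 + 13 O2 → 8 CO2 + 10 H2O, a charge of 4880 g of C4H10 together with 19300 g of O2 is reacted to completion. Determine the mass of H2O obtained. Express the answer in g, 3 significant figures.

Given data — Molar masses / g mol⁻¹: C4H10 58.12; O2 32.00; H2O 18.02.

n(C4H10) = 4880 / 58.12 = 83.96 mol
n(O2) = 19300 / 32.00 = 603.1 mol
n/ν for C4H10 = 83.96/2 = 41.98
n/ν for O2 = 603.1/13 = 46.39
Smallest n/ν is C4H10 → limiting reagent.
n(H2O) = (10/2) × 83.96 = 419.8 mol
mass = 419.8 × 18.02 = 7565 g

7570 g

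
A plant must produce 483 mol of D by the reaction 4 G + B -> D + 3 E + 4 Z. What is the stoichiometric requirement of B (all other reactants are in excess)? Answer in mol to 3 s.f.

n(D) = 483.0 mol
n(B) = (1/1) × 483.0 = 483.0 mol

483 mol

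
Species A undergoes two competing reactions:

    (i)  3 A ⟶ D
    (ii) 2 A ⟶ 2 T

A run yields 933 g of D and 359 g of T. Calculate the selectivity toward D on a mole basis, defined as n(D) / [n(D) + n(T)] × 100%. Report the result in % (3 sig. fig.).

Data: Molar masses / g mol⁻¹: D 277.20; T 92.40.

46.4 %

n(D) = 933 / 277.20 = 3.366 mol
n(T) = 359 / 92.40 = 3.885 mol
selectivity = 3.366/(3.366+3.885) × 100 = 46.42 %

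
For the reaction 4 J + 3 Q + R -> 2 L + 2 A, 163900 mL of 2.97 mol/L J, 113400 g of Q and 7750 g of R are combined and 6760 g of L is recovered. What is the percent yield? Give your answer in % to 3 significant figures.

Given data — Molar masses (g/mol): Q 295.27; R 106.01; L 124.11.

n(J) = 2.97 × 163900/1000 = 486.8 mol
n(Q) = 113400 / 295.27 = 384.1 mol
n(R) = 7750 / 106.01 = 73.11 mol
n/ν → J: 121.7, Q: 128.0, R: 73.11; R is limiting.
theoretical n(L) = (2/1) × 73.11 = 146.2 mol → 18140 g
% yield = 6760 / 18140 × 100 = 37.27 %

37.3 %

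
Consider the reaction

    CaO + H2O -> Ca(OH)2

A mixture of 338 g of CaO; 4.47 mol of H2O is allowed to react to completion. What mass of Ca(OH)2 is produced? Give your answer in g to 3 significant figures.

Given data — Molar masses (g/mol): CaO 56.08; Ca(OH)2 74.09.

n(CaO) = 338.0 / 56.08 = 6.027 mol
n(H2O) = 4.470 mol
n/ν → CaO: 6.027, H2O: 4.470; H2O is limiting.
n(Ca(OH)2) = (1/1) × 4.470 = 4.470 mol
mass = 4.470 × 74.09 = 331.2 g

331 g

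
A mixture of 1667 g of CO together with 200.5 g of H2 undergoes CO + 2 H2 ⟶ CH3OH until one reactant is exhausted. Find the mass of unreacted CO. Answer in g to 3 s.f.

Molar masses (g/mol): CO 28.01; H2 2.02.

277 g

n(CO) = 1667 / 28.01 = 59.51 mol
n(H2) = 200.5 / 2.02 = 99.26 mol
n/ν for CO = 59.51/1 = 59.51
n/ν for H2 = 99.26/2 = 49.63
Smallest n/ν is H2 → limiting reagent.
CO consumed = (1/2) × 99.26 = 49.63 mol
CO remaining = 59.51 − 49.63 = 9.880 mol
mass = 9.880 × 28.01 = 276.7 g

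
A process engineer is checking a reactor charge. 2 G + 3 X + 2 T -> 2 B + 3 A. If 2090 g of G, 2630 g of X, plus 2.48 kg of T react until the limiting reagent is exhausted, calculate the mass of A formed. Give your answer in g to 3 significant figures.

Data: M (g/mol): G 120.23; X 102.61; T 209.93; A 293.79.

n(G) = 2090 / 120.23 = 17.38 mol
n(X) = 2630 / 102.61 = 25.63 mol
n(T) = 2.480×1000 / 209.93 = 11.81 mol
n/ν for G = 17.38/2 = 8.690
n/ν for X = 25.63/3 = 8.543
n/ν for T = 11.81/2 = 5.905
Smallest n/ν is T → limiting reagent.
n(A) = (3/2) × 11.81 = 17.72 mol
mass = 17.72 × 293.79 = 5206 g

5210 g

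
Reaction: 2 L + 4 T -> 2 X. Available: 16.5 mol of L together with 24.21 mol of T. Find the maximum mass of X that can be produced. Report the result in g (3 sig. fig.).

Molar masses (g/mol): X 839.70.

10200 g

n(L) = 16.50 mol
n(T) = 24.21 mol
n/ν for L = 16.50/2 = 8.250
n/ν for T = 24.21/4 = 6.053
Smallest n/ν is T → limiting reagent.
n(X) = (2/4) × 24.21 = 12.11 mol
mass = 12.11 × 839.70 = 10170 g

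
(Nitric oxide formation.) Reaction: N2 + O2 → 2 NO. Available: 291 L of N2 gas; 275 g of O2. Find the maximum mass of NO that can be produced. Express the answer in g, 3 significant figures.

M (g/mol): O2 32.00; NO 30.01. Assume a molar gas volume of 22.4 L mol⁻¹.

516 g

n(N2) = 291.0 / 22.4 = 12.99 mol
n(O2) = 275.0 / 32.00 = 8.594 mol
n/ν for N2 = 12.99/1 = 12.99
n/ν for O2 = 8.594/1 = 8.594
Smallest n/ν is O2 → limiting reagent.
n(NO) = (2/1) × 8.594 = 17.19 mol
mass = 17.19 × 30.01 = 515.9 g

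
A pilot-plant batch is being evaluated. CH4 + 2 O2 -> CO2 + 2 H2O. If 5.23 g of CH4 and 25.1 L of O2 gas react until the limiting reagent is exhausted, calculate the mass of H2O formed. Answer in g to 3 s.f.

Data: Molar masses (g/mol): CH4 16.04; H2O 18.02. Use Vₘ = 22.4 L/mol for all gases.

n(CH4) = 5.230 / 16.04 = 0.3261 mol
n(O2) = 25.10 / 22.4 = 1.121 mol
n/ν → CH4: 0.3261, O2: 0.5605; CH4 is limiting.
n(H2O) = (2/1) × 0.3261 = 0.6522 mol
mass = 0.6522 × 18.02 = 11.75 g

11.8 g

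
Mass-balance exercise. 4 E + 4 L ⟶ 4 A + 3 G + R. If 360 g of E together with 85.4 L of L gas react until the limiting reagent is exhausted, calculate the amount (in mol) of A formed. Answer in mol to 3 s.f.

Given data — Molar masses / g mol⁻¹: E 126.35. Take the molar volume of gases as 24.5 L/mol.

n(E) = 360.0 / 126.35 = 2.849 mol
n(L) = 85.40 / 24.5 = 3.486 mol
n/ν → E: 0.7123, L: 0.8715; E is limiting.
n(A) = (4/4) × 2.849 = 2.849 mol

2.85 mol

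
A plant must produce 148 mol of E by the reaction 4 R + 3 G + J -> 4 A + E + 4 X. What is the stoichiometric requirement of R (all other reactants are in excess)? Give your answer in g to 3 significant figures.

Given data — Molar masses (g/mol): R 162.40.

n(E) = 148.0 mol
n(R) = (4/1) × 148.0 = 592.0 mol
mass = 592.0 × 162.40 = 96140 g

96100 g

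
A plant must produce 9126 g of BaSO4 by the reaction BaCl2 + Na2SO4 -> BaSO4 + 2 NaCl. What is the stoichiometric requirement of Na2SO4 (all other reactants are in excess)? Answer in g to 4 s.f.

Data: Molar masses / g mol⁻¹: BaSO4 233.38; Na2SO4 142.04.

5554 g

n(BaSO4) = 9126 / 233.38 = 39.10 mol
n(Na2SO4) = (1/1) × 39.10 = 39.10 mol
mass = 39.10 × 142.04 = 5554 g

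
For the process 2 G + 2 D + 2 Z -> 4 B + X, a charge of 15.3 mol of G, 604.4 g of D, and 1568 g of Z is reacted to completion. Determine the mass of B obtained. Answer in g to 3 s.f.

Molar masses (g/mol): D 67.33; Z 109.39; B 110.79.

1990 g

n(G) = 15.30 mol
n(D) = 604.4 / 67.33 = 8.977 mol
n(Z) = 1568 / 109.39 = 14.33 mol
n/ν for G = 15.30/2 = 7.650
n/ν for D = 8.977/2 = 4.489
n/ν for Z = 14.33/2 = 7.165
Smallest n/ν is D → limiting reagent.
n(B) = (4/2) × 8.977 = 17.95 mol
mass = 17.95 × 110.79 = 1989 g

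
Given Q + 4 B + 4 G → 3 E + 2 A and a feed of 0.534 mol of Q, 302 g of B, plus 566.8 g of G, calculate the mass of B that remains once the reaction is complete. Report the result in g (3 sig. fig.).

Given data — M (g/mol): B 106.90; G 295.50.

97.0 g

n(Q) = 0.5340 mol
n(B) = 302.0 / 106.90 = 2.825 mol
n(G) = 566.8 / 295.50 = 1.918 mol
n/ν for Q = 0.5340/1 = 0.5340
n/ν for B = 2.825/4 = 0.7063
n/ν for G = 1.918/4 = 0.4795
Smallest n/ν is G → limiting reagent.
B consumed = (4/4) × 1.918 = 1.918 mol
B remaining = 2.825 − 1.918 = 0.9070 mol
mass = 0.9070 × 106.90 = 96.96 g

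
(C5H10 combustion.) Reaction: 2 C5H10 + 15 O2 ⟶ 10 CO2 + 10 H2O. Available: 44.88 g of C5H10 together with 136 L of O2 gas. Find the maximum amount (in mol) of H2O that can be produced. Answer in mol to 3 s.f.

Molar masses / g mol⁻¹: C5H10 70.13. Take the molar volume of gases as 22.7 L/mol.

3.20 mol

n(C5H10) = 44.88 / 70.13 = 0.6400 mol
n(O2) = 136.0 / 22.7 = 5.991 mol
n/ν → C5H10: 0.3200, O2: 0.3994; C5H10 is limiting.
n(H2O) = (10/2) × 0.6400 = 3.200 mol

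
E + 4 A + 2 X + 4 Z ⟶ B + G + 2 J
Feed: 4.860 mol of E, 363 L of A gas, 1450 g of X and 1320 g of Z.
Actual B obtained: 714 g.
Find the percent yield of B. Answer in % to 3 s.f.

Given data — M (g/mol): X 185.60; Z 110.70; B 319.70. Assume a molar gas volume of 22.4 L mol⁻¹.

n(E) = 4.860 mol
n(A) = 363.0 / 22.4 = 16.21 mol
n(X) = 1450 / 185.60 = 7.813 mol
n(Z) = 1320 / 110.70 = 11.92 mol
n/ν → E: 4.860, A: 4.053, X: 3.907, Z: 2.980; Z is limiting.
theoretical n(B) = (1/4) × 11.92 = 2.980 mol → 952.7 g
% yield = 714 / 952.7 × 100 = 74.94 %

74.9 %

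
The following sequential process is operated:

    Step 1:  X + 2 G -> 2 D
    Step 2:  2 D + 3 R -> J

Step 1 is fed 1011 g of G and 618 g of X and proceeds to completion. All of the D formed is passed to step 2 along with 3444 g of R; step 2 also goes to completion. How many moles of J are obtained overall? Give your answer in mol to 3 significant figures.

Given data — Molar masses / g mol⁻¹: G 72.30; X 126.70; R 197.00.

4.88 mol

Step 1:
n(G) = 1011 / 72.30 = 13.98 mol
n(X) = 618.0 / 126.70 = 4.878 mol
n/ν for G = 13.98/2 = 6.990
n/ν for X = 4.878/1 = 4.878
Smallest n/ν is X → limiting reagent.
n(D) produced = (2/1) × 4.878 = 9.756 mol
Step 2:
n(D) available = 9.756 mol
n(R) = 3444 / 197.00 = 17.48 mol
n/ν for D = 9.756/2 = 4.878
n/ν for R = 17.48/3 = 5.827
Smallest n/ν is D → limiting reagent.
n(J) = (1/2) × 9.756 = 4.878 mol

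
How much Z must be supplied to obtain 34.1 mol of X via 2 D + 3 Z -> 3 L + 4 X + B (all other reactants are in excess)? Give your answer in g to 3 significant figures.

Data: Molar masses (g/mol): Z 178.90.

n(X) = 34.10 mol
n(Z) = (3/4) × 34.10 = 25.58 mol
mass = 25.58 × 178.90 = 4576 g

4580 g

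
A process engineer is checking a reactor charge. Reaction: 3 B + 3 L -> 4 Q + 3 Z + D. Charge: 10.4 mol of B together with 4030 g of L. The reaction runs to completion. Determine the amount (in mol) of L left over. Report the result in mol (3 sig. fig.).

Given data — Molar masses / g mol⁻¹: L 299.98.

n(B) = 10.40 mol
n(L) = 4030 / 299.98 = 13.43 mol
n/ν for B = 10.40/3 = 3.467
n/ν for L = 13.43/3 = 4.477
Smallest n/ν is B → limiting reagent.
L consumed = (3/3) × 10.40 = 10.40 mol
L remaining = 13.43 − 10.40 = 3.030 mol

3.03 mol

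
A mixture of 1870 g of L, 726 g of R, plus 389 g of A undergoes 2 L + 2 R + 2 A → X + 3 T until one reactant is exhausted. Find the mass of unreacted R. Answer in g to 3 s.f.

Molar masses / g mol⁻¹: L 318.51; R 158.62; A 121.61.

219 g

n(L) = 1870 / 318.51 = 5.871 mol
n(R) = 726.0 / 158.62 = 4.577 mol
n(A) = 389.0 / 121.61 = 3.199 mol
n/ν → L: 2.936, R: 2.289, A: 1.600; A is limiting.
R consumed = (2/2) × 3.199 = 3.199 mol
R remaining = 4.577 − 3.199 = 1.378 mol
mass = 1.378 × 158.62 = 218.6 g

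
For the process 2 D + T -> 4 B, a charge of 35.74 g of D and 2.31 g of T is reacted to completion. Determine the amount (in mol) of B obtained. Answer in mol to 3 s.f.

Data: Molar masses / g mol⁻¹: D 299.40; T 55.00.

n(D) = 35.74 / 299.40 = 0.1194 mol
n(T) = 2.310 / 55.00 = 0.04200 mol
n/ν for D = 0.1194/2 = 0.05970
n/ν for T = 0.04200/1 = 0.04200
Smallest n/ν is T → limiting reagent.
n(B) = (4/1) × 0.04200 = 0.1680 mol

0.168 mol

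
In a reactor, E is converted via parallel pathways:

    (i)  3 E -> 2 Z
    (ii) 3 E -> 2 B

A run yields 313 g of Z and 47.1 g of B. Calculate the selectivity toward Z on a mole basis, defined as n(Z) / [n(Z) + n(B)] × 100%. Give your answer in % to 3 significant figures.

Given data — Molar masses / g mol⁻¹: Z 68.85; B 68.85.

86.9 %

n(Z) = 313 / 68.85 = 4.546 mol
n(B) = 47.1 / 68.85 = 0.6841 mol
selectivity = 4.546/(4.546+0.6841) × 100 = 86.92 %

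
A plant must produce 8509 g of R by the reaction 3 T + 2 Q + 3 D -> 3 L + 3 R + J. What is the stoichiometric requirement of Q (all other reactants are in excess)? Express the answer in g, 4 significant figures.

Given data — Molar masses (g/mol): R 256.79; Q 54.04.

1194 g

n(R) = 8509 / 256.79 = 33.14 mol
n(Q) = (2/3) × 33.14 = 22.09 mol
mass = 22.09 × 54.04 = 1194 g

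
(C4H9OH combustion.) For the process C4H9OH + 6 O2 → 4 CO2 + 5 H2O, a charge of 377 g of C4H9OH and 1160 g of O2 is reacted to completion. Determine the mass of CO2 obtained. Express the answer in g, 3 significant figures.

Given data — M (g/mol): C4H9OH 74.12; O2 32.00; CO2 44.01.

895 g

n(C4H9OH) = 377.0 / 74.12 = 5.086 mol
n(O2) = 1160 / 32.00 = 36.25 mol
n/ν for C4H9OH = 5.086/1 = 5.086
n/ν for O2 = 36.25/6 = 6.042
Smallest n/ν is C4H9OH → limiting reagent.
n(CO2) = (4/1) × 5.086 = 20.34 mol
mass = 20.34 × 44.01 = 895.2 g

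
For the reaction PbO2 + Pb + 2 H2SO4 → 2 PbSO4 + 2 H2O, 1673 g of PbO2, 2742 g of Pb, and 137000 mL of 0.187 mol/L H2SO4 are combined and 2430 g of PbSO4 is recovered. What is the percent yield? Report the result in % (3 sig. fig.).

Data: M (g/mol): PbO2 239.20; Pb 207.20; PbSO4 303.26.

57.3 %

n(PbO2) = 1673 / 239.20 = 6.994 mol
n(Pb) = 2742 / 207.20 = 13.23 mol
n(H2SO4) = 0.187 × 137000/1000 = 25.62 mol
n/ν for PbO2 = 6.994/1 = 6.994
n/ν for Pb = 13.23/1 = 13.23
n/ν for H2SO4 = 25.62/2 = 12.81
Smallest n/ν is PbO2 → limiting reagent.
theoretical n(PbSO4) = (2/1) × 6.994 = 13.99 mol → 4243 g
% yield = 2430 / 4243 × 100 = 57.27 %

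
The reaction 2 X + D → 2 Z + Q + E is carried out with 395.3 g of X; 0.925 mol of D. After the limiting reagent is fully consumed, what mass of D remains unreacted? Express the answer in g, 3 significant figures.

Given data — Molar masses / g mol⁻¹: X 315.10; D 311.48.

92.7 g

n(X) = 395.3 / 315.10 = 1.255 mol
n(D) = 0.9250 mol
n/ν for X = 1.255/2 = 0.6275
n/ν for D = 0.9250/1 = 0.9250
Smallest n/ν is X → limiting reagent.
D consumed = (1/2) × 1.255 = 0.6275 mol
D remaining = 0.9250 − 0.6275 = 0.2975 mol
mass = 0.2975 × 311.48 = 92.67 g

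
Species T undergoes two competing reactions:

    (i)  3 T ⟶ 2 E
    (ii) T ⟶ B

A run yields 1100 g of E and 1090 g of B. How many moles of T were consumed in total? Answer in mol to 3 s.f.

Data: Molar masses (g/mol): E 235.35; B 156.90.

n(E) = 1100 / 235.35 = 4.674 mol
n(B) = 1090 / 156.90 = 6.947 mol
n(T) via (i) = (3/2)×4.674 = 7.011 mol
n(T) via (ii) = (1/1)×6.947 = 6.947 mol
total n(T) = 7.011 + 6.947 = 13.96 mol

14.0 mol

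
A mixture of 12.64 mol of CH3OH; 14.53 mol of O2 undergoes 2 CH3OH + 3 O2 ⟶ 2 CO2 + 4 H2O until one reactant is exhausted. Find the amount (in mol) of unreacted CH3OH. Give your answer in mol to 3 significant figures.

n(CH3OH) = 12.64 mol
n(O2) = 14.53 mol
n/ν for CH3OH = 12.64/2 = 6.320
n/ν for O2 = 14.53/3 = 4.843
Smallest n/ν is O2 → limiting reagent.
CH3OH consumed = (2/3) × 14.53 = 9.687 mol
CH3OH remaining = 12.64 − 9.687 = 2.953 mol

2.95 mol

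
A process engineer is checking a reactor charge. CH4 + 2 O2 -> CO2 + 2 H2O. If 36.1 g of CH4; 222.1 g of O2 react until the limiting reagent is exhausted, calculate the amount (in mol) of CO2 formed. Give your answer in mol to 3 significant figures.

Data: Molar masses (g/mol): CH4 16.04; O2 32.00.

n(CH4) = 36.10 / 16.04 = 2.251 mol
n(O2) = 222.1 / 32.00 = 6.941 mol
n/ν for CH4 = 2.251/1 = 2.251
n/ν for O2 = 6.941/2 = 3.471
Smallest n/ν is CH4 → limiting reagent.
n(CO2) = (1/1) × 2.251 = 2.251 mol

2.25 mol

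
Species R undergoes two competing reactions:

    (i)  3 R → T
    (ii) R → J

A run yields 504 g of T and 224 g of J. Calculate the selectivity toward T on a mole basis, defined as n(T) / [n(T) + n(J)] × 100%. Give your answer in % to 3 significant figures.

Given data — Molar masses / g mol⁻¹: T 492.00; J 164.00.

n(T) = 504 / 492.00 = 1.024 mol
n(J) = 224 / 164.00 = 1.366 mol
selectivity = 1.024/(1.024+1.366) × 100 = 42.85 %

42.9 %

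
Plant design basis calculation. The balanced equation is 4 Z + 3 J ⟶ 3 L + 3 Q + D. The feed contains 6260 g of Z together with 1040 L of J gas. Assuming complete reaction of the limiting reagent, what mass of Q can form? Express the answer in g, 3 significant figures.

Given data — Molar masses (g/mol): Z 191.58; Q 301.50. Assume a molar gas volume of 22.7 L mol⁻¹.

n(Z) = 6260 / 191.58 = 32.68 mol
n(J) = 1040 / 22.7 = 45.81 mol
n/ν for Z = 32.68/4 = 8.170
n/ν for J = 45.81/3 = 15.27
Smallest n/ν is Z → limiting reagent.
n(Q) = (3/4) × 32.68 = 24.51 mol
mass = 24.51 × 301.50 = 7390 g

7390 g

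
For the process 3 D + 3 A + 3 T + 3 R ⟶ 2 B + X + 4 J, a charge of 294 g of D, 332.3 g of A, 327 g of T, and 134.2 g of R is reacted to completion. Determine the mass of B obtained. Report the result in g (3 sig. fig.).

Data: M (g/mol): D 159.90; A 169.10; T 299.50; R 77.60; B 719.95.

n(D) = 294.0 / 159.90 = 1.839 mol
n(A) = 332.3 / 169.10 = 1.965 mol
n(T) = 327.0 / 299.50 = 1.092 mol
n(R) = 134.2 / 77.60 = 1.729 mol
n/ν for D = 1.839/3 = 0.6130
n/ν for A = 1.965/3 = 0.6550
n/ν for T = 1.092/3 = 0.3640
n/ν for R = 1.729/3 = 0.5763
Smallest n/ν is T → limiting reagent.
n(B) = (2/3) × 1.092 = 0.7280 mol
mass = 0.7280 × 719.95 = 524.1 g

524 g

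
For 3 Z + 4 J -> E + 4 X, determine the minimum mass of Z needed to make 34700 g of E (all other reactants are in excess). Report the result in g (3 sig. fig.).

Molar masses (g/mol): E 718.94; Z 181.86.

26300 g

n(E) = 34700 / 718.94 = 48.27 mol
n(Z) = (3/1) × 48.27 = 144.8 mol
mass = 144.8 × 181.86 = 26330 g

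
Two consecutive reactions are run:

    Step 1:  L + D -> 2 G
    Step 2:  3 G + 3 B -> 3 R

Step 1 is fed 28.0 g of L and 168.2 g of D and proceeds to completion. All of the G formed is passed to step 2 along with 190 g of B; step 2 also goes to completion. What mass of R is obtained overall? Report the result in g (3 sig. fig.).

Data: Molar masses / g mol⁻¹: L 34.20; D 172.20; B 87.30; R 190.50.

312 g

Step 1:
n(L) = 28.00 / 34.20 = 0.8187 mol
n(D) = 168.2 / 172.20 = 0.9768 mol
n/ν for L = 0.8187/1 = 0.8187
n/ν for D = 0.9768/1 = 0.9768
Smallest n/ν is L → limiting reagent.
n(G) produced = (2/1) × 0.8187 = 1.637 mol
Step 2:
n(G) available = 1.637 mol
n(B) = 190.0 / 87.30 = 2.176 mol
n/ν for G = 1.637/3 = 0.5457
n/ν for B = 2.176/3 = 0.7253
Smallest n/ν is G → limiting reagent.
n(R) = (3/3) × 1.637 = 1.637 mol
mass = 1.637 × 190.50 = 311.8 g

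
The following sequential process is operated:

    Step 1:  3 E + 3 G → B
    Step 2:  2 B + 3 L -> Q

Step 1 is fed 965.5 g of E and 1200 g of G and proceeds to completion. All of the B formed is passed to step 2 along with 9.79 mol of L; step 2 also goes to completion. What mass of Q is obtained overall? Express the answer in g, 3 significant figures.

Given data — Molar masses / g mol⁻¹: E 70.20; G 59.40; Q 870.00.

Step 1:
n(E) = 965.5 / 70.20 = 13.75 mol
n(G) = 1200 / 59.40 = 20.20 mol
n/ν for E = 13.75/3 = 4.583
n/ν for G = 20.20/3 = 6.733
Smallest n/ν is E → limiting reagent.
n(B) produced = (1/3) × 13.75 = 4.583 mol
Step 2:
n(B) available = 4.583 mol
n(L) = 9.790 mol
n/ν for B = 4.583/2 = 2.292
n/ν for L = 9.790/3 = 3.263
Smallest n/ν is B → limiting reagent.
n(Q) = (1/2) × 4.583 = 2.292 mol
mass = 2.292 × 870.00 = 1994 g

1990 g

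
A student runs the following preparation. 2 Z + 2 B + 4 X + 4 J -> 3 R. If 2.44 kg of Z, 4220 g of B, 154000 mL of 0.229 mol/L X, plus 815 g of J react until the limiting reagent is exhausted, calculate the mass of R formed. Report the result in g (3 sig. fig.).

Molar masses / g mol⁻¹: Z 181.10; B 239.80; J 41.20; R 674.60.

n(Z) = 2.440×1000 / 181.10 = 13.47 mol
n(B) = 4220 / 239.80 = 17.60 mol
n(X) = 0.229 × 154000/1000 = 35.27 mol
n(J) = 815.0 / 41.20 = 19.78 mol
n/ν → Z: 6.735, B: 8.800, X: 8.818, J: 4.945; J is limiting.
n(R) = (3/4) × 19.78 = 14.84 mol
mass = 14.84 × 674.60 = 10010 g

10000 g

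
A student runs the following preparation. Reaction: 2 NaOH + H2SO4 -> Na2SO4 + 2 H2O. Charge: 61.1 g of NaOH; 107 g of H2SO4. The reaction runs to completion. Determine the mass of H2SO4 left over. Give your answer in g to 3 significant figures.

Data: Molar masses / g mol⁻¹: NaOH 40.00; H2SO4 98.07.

32.1 g

n(NaOH) = 61.10 / 40.00 = 1.528 mol
n(H2SO4) = 107.0 / 98.07 = 1.091 mol
n/ν → NaOH: 0.7640, H2SO4: 1.091; NaOH is limiting.
H2SO4 consumed = (1/2) × 1.528 = 0.7640 mol
H2SO4 remaining = 1.091 − 0.7640 = 0.3270 mol
mass = 0.3270 × 98.07 = 32.07 g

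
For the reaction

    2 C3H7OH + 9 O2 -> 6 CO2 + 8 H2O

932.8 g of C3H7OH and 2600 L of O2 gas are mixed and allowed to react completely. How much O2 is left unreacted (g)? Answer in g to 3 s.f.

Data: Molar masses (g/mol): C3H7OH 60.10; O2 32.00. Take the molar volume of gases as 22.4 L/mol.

n(C3H7OH) = 932.8 / 60.10 = 15.52 mol
n(O2) = 2600 / 22.4 = 116.1 mol
n/ν for C3H7OH = 15.52/2 = 7.760
n/ν for O2 = 116.1/9 = 12.90
Smallest n/ν is C3H7OH → limiting reagent.
O2 consumed = (9/2) × 15.52 = 69.84 mol
O2 remaining = 116.1 − 69.84 = 46.26 mol
mass = 46.26 × 32.00 = 1480 g

1480 g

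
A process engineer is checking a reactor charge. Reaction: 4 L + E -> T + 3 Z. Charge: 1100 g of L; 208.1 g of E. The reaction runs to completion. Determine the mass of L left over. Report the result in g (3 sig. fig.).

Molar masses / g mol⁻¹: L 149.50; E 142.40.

n(L) = 1100 / 149.50 = 7.358 mol
n(E) = 208.1 / 142.40 = 1.461 mol
n/ν for L = 7.358/4 = 1.840
n/ν for E = 1.461/1 = 1.461
Smallest n/ν is E → limiting reagent.
L consumed = (4/1) × 1.461 = 5.844 mol
L remaining = 7.358 − 5.844 = 1.514 mol
mass = 1.514 × 149.50 = 226.3 g

226 g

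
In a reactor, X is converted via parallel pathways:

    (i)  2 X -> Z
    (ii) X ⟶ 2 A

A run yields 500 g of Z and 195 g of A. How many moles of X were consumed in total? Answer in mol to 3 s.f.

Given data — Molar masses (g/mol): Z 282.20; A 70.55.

4.93 mol

n(Z) = 500 / 282.20 = 1.772 mol
n(A) = 195 / 70.55 = 2.764 mol
n(X) via (i) = (2/1)×1.772 = 3.544 mol
n(X) via (ii) = (1/2)×2.764 = 1.382 mol
total n(X) = 3.544 + 1.382 = 4.926 mol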